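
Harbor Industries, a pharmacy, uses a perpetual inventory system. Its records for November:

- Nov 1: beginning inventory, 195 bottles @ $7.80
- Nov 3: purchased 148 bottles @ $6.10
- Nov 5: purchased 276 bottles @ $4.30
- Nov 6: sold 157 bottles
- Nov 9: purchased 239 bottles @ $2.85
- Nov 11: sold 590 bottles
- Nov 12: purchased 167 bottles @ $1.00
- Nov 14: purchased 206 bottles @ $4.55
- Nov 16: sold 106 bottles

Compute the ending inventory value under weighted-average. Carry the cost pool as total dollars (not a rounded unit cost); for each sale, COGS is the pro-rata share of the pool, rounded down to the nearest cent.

Ending inventory = $1,279.96

After Nov 1: 195 on hand, pool $1,521.00 (≈ $7.8000 each)
After Nov 3: 343 on hand, pool $2,423.80 (≈ $7.0665 each)
After Nov 5: 619 on hand, pool $3,610.60 (≈ $5.8330 each)
Nov 6, sell 157: 157/619 × $3,610.60 → $915.77
After Nov 9: 701 on hand, pool $3,375.98 (≈ $4.8159 each)
Nov 11, sell 590: 590/701 × $3,375.98 → $2,841.40
After Nov 12: 278 on hand, pool $701.58 (≈ $2.5237 each)
After Nov 14: 484 on hand, pool $1,638.88 (≈ $3.3861 each)
Nov 16, sell 106: 106/484 × $1,638.88 → $358.92
Total COGS = $915.77 + $2,841.40 + $358.92 = $4,116.09
Ending inventory (cost pool remaining) = $1,279.96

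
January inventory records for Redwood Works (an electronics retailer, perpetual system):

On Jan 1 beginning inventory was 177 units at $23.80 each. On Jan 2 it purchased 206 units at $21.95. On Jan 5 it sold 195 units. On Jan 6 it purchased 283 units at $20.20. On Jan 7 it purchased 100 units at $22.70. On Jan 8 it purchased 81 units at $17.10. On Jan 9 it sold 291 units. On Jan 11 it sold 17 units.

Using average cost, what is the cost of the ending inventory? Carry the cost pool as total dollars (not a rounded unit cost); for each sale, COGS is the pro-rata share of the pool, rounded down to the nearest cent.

Ending inventory = $7,206.62

After Jan 1: 177 on hand, pool $4,212.60 (≈ $23.8000 each)
After Jan 2: 383 on hand, pool $8,734.30 (≈ $22.8050 each)
Jan 5, sell 195: 195/383 × $8,734.30 → $4,446.96
After Jan 6: 471 on hand, pool $10,003.94 (≈ $21.2398 each)
After Jan 7: 571 on hand, pool $12,273.94 (≈ $21.4955 each)
After Jan 8: 652 on hand, pool $13,659.04 (≈ $20.9494 each)
Jan 9, sell 291: 291/652 × $13,659.04 → $6,096.28
Jan 11, sell 17: 17/361 × $7,562.76 → $356.14
Total COGS = $4,446.96 + $6,096.28 + $356.14 = $10,899.38
Ending inventory (cost pool remaining) = $7,206.62
Check: goods available $18,106.00 = COGS $10,899.38 + ending $7,206.62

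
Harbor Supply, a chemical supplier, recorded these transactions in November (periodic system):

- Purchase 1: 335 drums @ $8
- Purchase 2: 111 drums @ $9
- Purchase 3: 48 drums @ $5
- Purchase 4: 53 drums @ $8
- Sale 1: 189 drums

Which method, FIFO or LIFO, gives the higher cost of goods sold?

FIFO

FIFO COGS: 189 @ $8 = $1,512
LIFO COGS: 53 @ $8 + 48 @ $5 + 88 @ $9 = $1,456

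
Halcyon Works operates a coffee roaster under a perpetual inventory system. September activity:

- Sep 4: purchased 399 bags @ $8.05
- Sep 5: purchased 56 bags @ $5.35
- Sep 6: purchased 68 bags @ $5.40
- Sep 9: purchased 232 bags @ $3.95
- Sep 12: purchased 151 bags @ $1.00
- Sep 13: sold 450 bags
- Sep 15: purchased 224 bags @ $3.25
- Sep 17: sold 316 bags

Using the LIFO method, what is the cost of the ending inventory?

Ending inventory = $2,930.20

Sep 13, 450 sold [LIFO — newest first]: 151 @ $1.00 + 232 @ $3.95 + 67 @ $5.40 = $1,429.20
Sep 17, 316 sold [LIFO — newest first]: 224 @ $3.25 + 1 @ $5.40 + 56 @ $5.35 + 35 @ $8.05 = $1,314.75
Total COGS = $1,429.20 + $1,314.75 = $2,743.95
Ending inventory: 364 @ $8.05 = $2,930.20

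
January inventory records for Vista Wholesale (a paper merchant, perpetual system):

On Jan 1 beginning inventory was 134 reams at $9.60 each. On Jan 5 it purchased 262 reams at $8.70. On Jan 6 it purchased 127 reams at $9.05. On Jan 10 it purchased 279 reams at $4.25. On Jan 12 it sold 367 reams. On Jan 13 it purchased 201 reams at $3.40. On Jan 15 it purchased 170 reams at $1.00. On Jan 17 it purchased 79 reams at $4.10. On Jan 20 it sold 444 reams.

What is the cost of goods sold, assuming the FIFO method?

COGS = $5,931.50

Jan 12, 367 sold [FIFO — oldest first]: 134 @ $9.60 + 233 @ $8.70 = $3,313.50
Jan 20, 444 sold [FIFO — oldest first]: 29 @ $8.70 + 127 @ $9.05 + 279 @ $4.25 + 9 @ $3.40 = $2,618.00
Total COGS = $3,313.50 + $2,618.00 = $5,931.50
Ending inventory: 192 @ $3.40 + 170 @ $1.00 + 79 @ $4.10 = $1,146.70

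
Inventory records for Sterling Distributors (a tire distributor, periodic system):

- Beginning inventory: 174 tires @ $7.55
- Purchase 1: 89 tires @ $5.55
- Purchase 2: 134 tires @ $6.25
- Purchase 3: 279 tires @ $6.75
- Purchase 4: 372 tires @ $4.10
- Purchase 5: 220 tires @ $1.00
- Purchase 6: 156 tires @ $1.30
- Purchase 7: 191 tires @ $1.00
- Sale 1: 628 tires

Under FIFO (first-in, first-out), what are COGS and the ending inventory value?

COGS = $4,204.40; ending inventory = $2,463.00

Sale 1 (628) [FIFO — oldest first]: 174 @ $7.55 + 89 @ $5.55 + 134 @ $6.25 + 231 @ $6.75 = $4,204.40
Ending inventory: 48 @ $6.75 + 372 @ $4.10 + 220 @ $1.00 + 156 @ $1.30 + 191 @ $1.00 = $2,463.00
Check: goods available $6,667.40 = COGS $4,204.40 + ending $2,463.00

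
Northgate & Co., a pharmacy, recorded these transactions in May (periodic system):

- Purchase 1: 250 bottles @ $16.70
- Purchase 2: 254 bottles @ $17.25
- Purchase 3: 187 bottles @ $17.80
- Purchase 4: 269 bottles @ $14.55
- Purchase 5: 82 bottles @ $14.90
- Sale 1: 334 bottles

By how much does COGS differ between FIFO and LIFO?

$735.60

FIFO COGS: 250 @ $16.70 + 84 @ $17.25 = $5,624.00
LIFO COGS: 82 @ $14.90 + 252 @ $14.55 = $4,888.40
Difference = |$5,624.00 − $4,888.40| = $735.60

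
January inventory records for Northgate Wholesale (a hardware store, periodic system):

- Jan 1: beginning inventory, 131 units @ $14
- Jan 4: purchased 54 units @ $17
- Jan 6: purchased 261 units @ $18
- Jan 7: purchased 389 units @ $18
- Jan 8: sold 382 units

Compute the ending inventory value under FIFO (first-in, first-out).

Ending inventory = $8,154

Jan 8, 382 sold [FIFO — oldest first]: 131 @ $14 + 54 @ $17 + 197 @ $18 = $6,298
Ending inventory: 64 @ $18 + 389 @ $18 = $8,154
Check: goods available $14,452 = COGS $6,298 + ending $8,154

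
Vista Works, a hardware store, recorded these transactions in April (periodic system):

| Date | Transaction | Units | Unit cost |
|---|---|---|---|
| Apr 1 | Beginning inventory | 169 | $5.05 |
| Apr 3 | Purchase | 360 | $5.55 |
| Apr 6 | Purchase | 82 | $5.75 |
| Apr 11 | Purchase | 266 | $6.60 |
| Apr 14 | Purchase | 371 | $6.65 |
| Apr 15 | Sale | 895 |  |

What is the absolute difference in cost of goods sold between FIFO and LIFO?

$472.80

FIFO COGS: 169 @ $5.05 + 360 @ $5.55 + 82 @ $5.75 + 266 @ $6.60 + 18 @ $6.65 = $5,198.25
LIFO COGS: 371 @ $6.65 + 266 @ $6.60 + 82 @ $5.75 + 176 @ $5.55 = $5,671.05
Difference = |$5,198.25 − $5,671.05| = $472.80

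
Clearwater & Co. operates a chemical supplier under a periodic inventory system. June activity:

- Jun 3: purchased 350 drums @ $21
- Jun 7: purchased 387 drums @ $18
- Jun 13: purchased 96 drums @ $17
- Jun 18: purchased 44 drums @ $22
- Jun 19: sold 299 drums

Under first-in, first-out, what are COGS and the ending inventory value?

Jun 19, 299 sold [FIFO — oldest first]: 299 @ $21 = $6,279
Ending inventory: 51 @ $21 + 387 @ $18 + 96 @ $17 + 44 @ $22 = $10,637

COGS = $6,279; ending inventory = $10,637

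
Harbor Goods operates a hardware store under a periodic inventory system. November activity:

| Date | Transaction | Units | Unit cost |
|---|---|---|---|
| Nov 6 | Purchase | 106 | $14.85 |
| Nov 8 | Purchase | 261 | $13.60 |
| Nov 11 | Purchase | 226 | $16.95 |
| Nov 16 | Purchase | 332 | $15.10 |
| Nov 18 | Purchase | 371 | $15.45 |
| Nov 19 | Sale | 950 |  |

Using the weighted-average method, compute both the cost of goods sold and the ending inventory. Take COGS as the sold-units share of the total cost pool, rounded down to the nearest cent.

Nov 19, sell 950: 950/1296 × $19,699.55 → $14,440.25
Ending inventory (cost pool remaining) = $5,259.30
Check: goods available $19,699.55 = COGS $14,440.25 + ending $5,259.30

COGS = $14,440.25; ending inventory = $5,259.30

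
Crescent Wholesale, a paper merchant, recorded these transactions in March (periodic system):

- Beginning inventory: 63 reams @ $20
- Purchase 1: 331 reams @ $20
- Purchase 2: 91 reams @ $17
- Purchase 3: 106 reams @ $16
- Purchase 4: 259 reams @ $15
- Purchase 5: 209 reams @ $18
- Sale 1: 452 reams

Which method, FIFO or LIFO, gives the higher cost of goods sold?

FIFO COGS: 63 @ $20 + 331 @ $20 + 58 @ $17 = $8,866
LIFO COGS: 209 @ $18 + 243 @ $15 = $7,407

FIFO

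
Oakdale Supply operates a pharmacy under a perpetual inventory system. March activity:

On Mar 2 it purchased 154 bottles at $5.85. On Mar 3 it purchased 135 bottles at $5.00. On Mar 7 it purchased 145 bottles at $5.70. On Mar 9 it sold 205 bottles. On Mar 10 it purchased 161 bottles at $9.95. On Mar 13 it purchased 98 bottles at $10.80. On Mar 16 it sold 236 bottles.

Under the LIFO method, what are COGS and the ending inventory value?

Mar 9, 205 sold [LIFO — newest first]: 145 @ $5.70 + 60 @ $5.00 = $1,126.50
Mar 16, 236 sold [LIFO — newest first]: 98 @ $10.80 + 138 @ $9.95 = $2,431.50
Total COGS = $1,126.50 + $2,431.50 = $3,558.00
Ending inventory: 154 @ $5.85 + 75 @ $5.00 + 23 @ $9.95 = $1,504.75

COGS = $3,558.00; ending inventory = $1,504.75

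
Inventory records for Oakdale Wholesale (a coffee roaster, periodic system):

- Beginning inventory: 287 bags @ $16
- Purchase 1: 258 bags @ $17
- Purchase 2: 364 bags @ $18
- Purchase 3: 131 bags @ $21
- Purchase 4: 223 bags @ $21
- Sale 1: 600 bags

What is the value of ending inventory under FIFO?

Ending inventory = $12,996

Sale 1 (600) [FIFO — oldest first]: 287 @ $16 + 258 @ $17 + 55 @ $18 = $9,968
Ending inventory: 309 @ $18 + 131 @ $21 + 223 @ $21 = $12,996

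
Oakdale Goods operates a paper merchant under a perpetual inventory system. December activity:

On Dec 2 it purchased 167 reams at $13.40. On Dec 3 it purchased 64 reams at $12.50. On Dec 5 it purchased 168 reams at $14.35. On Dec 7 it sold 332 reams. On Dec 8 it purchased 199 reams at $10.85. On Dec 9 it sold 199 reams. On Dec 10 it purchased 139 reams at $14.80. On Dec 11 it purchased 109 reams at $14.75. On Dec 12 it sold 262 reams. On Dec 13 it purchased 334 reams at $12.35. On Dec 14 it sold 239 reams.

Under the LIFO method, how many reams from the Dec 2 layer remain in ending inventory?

Dec 7, 332 sold [LIFO — newest first]: 168 @ $14.35 + 64 @ $12.50 + 100 @ $13.40 = $4,550.80
Dec 9, 199 sold [LIFO — newest first]: 199 @ $10.85 = $2,159.15
Dec 12, 262 sold [LIFO — newest first]: 109 @ $14.75 + 139 @ $14.80 + 14 @ $13.40 = $3,852.55
Dec 14, 239 sold [LIFO — newest first]: 239 @ $12.35 = $2,951.65
Total COGS = $4,550.80 + $2,159.15 + $3,852.55 + $2,951.65 = $13,514.15
Ending inventory: 53 @ $13.40 + 95 @ $12.35 = $1,883.45

53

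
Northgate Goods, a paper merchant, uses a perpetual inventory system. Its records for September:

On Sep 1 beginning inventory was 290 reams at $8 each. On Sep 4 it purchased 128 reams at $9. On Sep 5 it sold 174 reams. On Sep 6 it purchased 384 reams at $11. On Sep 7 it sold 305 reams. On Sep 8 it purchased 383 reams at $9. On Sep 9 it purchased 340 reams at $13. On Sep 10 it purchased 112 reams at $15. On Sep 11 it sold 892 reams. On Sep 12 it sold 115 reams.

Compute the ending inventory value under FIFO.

Sep 5, 174 sold [FIFO — oldest first]: 174 @ $8 = $1,392
Sep 7, 305 sold [FIFO — oldest first]: 116 @ $8 + 128 @ $9 + 61 @ $11 = $2,751
Sep 11, 892 sold [FIFO — oldest first]: 323 @ $11 + 383 @ $9 + 186 @ $13 = $9,418
Sep 12, 115 sold [FIFO — oldest first]: 115 @ $13 = $1,495
Total COGS = $1,392 + $2,751 + $9,418 + $1,495 = $15,056
Ending inventory: 39 @ $13 + 112 @ $15 = $2,187
Check: goods available $17,243 = COGS $15,056 + ending $2,187

Ending inventory = $2,187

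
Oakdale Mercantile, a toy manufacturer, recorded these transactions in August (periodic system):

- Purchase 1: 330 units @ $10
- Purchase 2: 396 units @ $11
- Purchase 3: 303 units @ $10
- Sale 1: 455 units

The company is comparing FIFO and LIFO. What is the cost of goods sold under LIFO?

FIFO COGS: 330 @ $10 + 125 @ $11 = $4,675
LIFO COGS: 303 @ $10 + 152 @ $11 = $4,702

COGS = $4,702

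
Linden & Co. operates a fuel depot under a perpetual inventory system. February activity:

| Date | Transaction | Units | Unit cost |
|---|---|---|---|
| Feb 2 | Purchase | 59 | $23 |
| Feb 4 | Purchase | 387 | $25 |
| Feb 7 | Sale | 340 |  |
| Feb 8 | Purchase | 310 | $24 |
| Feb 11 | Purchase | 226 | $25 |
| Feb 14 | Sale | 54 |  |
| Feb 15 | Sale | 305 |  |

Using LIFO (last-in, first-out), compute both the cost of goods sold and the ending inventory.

COGS = $17,342; ending inventory = $6,780

Feb 7, 340 sold [LIFO — newest first]: 340 @ $25 = $8,500
Feb 14, 54 sold [LIFO — newest first]: 54 @ $25 = $1,350
Feb 15, 305 sold [LIFO — newest first]: 172 @ $25 + 133 @ $24 = $7,492
Total COGS = $8,500 + $1,350 + $7,492 = $17,342
Ending inventory: 59 @ $23 + 47 @ $25 + 177 @ $24 = $6,780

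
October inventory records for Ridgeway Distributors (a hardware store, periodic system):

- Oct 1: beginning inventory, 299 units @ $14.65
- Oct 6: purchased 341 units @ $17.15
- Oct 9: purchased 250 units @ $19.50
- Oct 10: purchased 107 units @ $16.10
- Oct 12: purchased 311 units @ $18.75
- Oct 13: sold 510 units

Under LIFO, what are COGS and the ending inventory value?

Oct 13, 510 sold [LIFO — newest first]: 311 @ $18.75 + 107 @ $16.10 + 92 @ $19.50 = $9,347.95
Ending inventory: 299 @ $14.65 + 341 @ $17.15 + 158 @ $19.50 = $13,309.50
Check: goods available $22,657.45 = COGS $9,347.95 + ending $13,309.50

COGS = $9,347.95; ending inventory = $13,309.50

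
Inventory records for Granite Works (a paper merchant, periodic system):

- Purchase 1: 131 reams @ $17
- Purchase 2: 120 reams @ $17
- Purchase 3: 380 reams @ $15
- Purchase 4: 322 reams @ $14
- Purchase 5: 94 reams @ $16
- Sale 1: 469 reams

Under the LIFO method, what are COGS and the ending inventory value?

Sale 1 (469) [LIFO — newest first]: 94 @ $16 + 322 @ $14 + 53 @ $15 = $6,807
Ending inventory: 131 @ $17 + 120 @ $17 + 327 @ $15 = $9,172

COGS = $6,807; ending inventory = $9,172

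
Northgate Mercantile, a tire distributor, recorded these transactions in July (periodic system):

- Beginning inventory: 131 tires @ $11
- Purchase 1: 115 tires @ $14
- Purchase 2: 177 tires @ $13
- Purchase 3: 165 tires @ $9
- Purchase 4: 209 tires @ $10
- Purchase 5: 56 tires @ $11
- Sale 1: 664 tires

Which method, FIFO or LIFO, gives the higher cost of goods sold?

FIFO

FIFO COGS: 131 @ $11 + 115 @ $14 + 177 @ $13 + 165 @ $9 + 76 @ $10 = $7,597
LIFO COGS: 56 @ $11 + 209 @ $10 + 165 @ $9 + 177 @ $13 + 57 @ $14 = $7,290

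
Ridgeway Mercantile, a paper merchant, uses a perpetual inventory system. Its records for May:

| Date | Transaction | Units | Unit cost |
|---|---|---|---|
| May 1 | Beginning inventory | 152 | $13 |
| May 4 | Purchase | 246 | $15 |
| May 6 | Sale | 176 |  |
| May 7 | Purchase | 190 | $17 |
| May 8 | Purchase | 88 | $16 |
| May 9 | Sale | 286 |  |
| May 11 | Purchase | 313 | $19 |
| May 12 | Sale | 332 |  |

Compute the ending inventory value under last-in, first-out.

Ending inventory = $2,621

May 6, 176 sold [LIFO — newest first]: 176 @ $15 = $2,640
May 9, 286 sold [LIFO — newest first]: 88 @ $16 + 190 @ $17 + 8 @ $15 = $4,758
May 12, 332 sold [LIFO — newest first]: 313 @ $19 + 19 @ $15 = $6,232
Total COGS = $2,640 + $4,758 + $6,232 = $13,630
Ending inventory: 152 @ $13 + 43 @ $15 = $2,621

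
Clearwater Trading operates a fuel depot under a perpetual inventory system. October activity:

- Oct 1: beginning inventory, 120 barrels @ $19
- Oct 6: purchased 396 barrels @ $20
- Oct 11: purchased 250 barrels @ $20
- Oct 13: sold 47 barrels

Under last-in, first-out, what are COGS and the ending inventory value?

Oct 13, 47 sold [LIFO — newest first]: 47 @ $20 = $940
Ending inventory: 120 @ $19 + 396 @ $20 + 203 @ $20 = $14,260

COGS = $940; ending inventory = $14,260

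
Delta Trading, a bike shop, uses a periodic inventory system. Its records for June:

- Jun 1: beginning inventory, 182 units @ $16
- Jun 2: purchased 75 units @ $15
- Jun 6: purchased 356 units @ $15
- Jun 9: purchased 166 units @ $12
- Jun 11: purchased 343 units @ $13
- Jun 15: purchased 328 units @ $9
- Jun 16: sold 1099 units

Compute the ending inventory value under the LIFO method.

Jun 16, 1099 sold [LIFO — newest first]: 328 @ $9 + 343 @ $13 + 166 @ $12 + 262 @ $15 = $13,333
Ending inventory: 182 @ $16 + 75 @ $15 + 94 @ $15 = $5,447

Ending inventory = $5,447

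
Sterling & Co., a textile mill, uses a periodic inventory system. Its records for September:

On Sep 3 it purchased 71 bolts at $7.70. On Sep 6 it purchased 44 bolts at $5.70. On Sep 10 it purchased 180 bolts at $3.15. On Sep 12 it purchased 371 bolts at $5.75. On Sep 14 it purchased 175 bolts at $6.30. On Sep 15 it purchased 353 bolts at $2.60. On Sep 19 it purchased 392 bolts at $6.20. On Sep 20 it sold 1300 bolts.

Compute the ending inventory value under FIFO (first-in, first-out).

Ending inventory = $1,773.20

Sep 20, 1300 sold [FIFO — oldest first]: 71 @ $7.70 + 44 @ $5.70 + 180 @ $3.15 + 371 @ $5.75 + 175 @ $6.30 + 353 @ $2.60 + 106 @ $6.20 = $6,175.25
Ending inventory: 286 @ $6.20 = $1,773.20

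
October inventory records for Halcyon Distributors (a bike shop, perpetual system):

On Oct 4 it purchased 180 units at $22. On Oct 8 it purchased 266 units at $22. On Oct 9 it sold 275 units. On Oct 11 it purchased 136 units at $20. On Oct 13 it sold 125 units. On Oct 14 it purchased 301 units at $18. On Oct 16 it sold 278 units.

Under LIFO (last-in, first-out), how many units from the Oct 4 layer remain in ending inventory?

171

Oct 9, 275 sold [LIFO — newest first]: 266 @ $22 + 9 @ $22 = $6,050
Oct 13, 125 sold [LIFO — newest first]: 125 @ $20 = $2,500
Oct 16, 278 sold [LIFO — newest first]: 278 @ $18 = $5,004
Total COGS = $6,050 + $2,500 + $5,004 = $13,554
Ending inventory: 171 @ $22 + 11 @ $20 + 23 @ $18 = $4,396
Check: goods available $17,950 = COGS $13,554 + ending $4,396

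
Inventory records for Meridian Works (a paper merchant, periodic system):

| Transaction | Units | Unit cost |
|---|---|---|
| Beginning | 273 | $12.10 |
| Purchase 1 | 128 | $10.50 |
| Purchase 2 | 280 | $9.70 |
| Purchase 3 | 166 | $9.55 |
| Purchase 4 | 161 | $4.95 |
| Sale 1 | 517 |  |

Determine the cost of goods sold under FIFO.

Sale 1 (517) [FIFO — oldest first]: 273 @ $12.10 + 128 @ $10.50 + 116 @ $9.70 = $5,772.50
Ending inventory: 164 @ $9.70 + 166 @ $9.55 + 161 @ $4.95 = $3,973.05

COGS = $5,772.50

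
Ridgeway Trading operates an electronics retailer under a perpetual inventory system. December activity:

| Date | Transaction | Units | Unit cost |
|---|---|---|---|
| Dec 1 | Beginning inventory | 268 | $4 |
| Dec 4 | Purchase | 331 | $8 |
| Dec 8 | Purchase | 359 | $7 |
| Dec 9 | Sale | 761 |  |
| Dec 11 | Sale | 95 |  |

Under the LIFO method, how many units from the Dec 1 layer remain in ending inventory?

102

Dec 9, 761 sold [LIFO — newest first]: 359 @ $7 + 331 @ $8 + 71 @ $4 = $5,445
Dec 11, 95 sold [LIFO — newest first]: 95 @ $4 = $380
Total COGS = $5,445 + $380 = $5,825
Ending inventory: 102 @ $4 = $408
Check: goods available $6,233 = COGS $5,825 + ending $408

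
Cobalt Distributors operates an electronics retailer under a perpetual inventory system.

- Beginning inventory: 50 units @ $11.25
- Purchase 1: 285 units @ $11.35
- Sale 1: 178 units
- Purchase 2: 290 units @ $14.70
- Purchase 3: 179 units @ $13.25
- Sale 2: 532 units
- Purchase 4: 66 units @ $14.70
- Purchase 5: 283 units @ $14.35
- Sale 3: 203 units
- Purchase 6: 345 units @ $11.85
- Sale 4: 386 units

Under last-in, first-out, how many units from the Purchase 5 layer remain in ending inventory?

Sale 1 (178) [LIFO — newest first]: 178 @ $11.35 = $2,020.30
Sale 2 (532) [LIFO — newest first]: 179 @ $13.25 + 290 @ $14.70 + 63 @ $11.35 = $7,349.80
Sale 3 (203) [LIFO — newest first]: 203 @ $14.35 = $2,913.05
Sale 4 (386) [LIFO — newest first]: 345 @ $11.85 + 41 @ $14.35 = $4,676.60
Total COGS = $2,020.30 + $7,349.80 + $2,913.05 + $4,676.60 = $16,959.75
Ending inventory: 50 @ $11.25 + 44 @ $11.35 + 66 @ $14.70 + 39 @ $14.35 = $2,591.75

39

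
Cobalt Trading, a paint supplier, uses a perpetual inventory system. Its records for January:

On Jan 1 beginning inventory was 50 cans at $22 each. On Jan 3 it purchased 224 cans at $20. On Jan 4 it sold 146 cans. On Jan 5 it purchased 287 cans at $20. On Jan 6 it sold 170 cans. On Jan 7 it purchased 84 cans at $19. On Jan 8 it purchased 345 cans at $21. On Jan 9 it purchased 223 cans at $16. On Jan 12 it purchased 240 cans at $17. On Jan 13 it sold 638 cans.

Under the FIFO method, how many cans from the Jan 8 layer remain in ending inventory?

36

Jan 4, 146 sold [FIFO — oldest first]: 50 @ $22 + 96 @ $20 = $3,020
Jan 6, 170 sold [FIFO — oldest first]: 128 @ $20 + 42 @ $20 = $3,400
Jan 13, 638 sold [FIFO — oldest first]: 245 @ $20 + 84 @ $19 + 309 @ $21 = $12,985
Total COGS = $3,020 + $3,400 + $12,985 = $19,405
Ending inventory: 36 @ $21 + 223 @ $16 + 240 @ $17 = $8,404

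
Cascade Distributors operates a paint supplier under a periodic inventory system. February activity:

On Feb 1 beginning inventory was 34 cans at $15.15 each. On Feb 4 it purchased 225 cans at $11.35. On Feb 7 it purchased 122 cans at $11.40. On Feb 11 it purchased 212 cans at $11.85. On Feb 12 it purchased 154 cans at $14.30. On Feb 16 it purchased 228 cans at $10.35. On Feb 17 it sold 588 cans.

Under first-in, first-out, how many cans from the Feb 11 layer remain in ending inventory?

5

Feb 17, 588 sold [FIFO — oldest first]: 34 @ $15.15 + 225 @ $11.35 + 122 @ $11.40 + 207 @ $11.85 = $6,912.60
Ending inventory: 5 @ $11.85 + 154 @ $14.30 + 228 @ $10.35 = $4,621.25
Check: goods available $11,533.85 = COGS $6,912.60 + ending $4,621.25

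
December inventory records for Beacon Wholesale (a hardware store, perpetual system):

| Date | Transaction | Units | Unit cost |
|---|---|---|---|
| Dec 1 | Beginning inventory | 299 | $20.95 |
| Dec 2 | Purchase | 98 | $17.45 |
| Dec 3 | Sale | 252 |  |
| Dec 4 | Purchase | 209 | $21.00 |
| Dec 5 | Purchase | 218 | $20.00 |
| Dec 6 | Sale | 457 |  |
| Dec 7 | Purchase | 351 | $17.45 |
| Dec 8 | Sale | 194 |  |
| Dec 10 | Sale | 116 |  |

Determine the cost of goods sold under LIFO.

Dec 3, 252 sold [LIFO — newest first]: 98 @ $17.45 + 154 @ $20.95 = $4,936.40
Dec 6, 457 sold [LIFO — newest first]: 218 @ $20.00 + 209 @ $21.00 + 30 @ $20.95 = $9,377.50
Dec 8, 194 sold [LIFO — newest first]: 194 @ $17.45 = $3,385.30
Dec 10, 116 sold [LIFO — newest first]: 116 @ $17.45 = $2,024.20
Total COGS = $4,936.40 + $9,377.50 + $3,385.30 + $2,024.20 = $19,723.40
Ending inventory: 115 @ $20.95 + 41 @ $17.45 = $3,124.70
Check: goods available $22,848.10 = COGS $19,723.40 + ending $3,124.70

COGS = $19,723.40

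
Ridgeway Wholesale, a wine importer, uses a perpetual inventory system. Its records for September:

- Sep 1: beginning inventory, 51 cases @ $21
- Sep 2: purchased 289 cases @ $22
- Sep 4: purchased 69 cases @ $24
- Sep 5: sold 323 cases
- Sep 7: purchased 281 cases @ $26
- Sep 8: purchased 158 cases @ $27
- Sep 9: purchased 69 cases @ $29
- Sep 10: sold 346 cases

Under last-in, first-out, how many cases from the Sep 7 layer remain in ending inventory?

Sep 5, 323 sold [LIFO — newest first]: 69 @ $24 + 254 @ $22 = $7,244
Sep 10, 346 sold [LIFO — newest first]: 69 @ $29 + 158 @ $27 + 119 @ $26 = $9,361
Total COGS = $7,244 + $9,361 = $16,605
Ending inventory: 51 @ $21 + 35 @ $22 + 162 @ $26 = $6,053

162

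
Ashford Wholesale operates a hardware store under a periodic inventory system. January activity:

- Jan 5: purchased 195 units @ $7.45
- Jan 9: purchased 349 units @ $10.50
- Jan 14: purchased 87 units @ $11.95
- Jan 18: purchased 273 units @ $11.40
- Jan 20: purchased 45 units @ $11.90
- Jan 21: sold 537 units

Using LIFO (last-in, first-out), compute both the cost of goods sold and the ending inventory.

Jan 21, 537 sold [LIFO — newest first]: 45 @ $11.90 + 273 @ $11.40 + 87 @ $11.95 + 132 @ $10.50 = $6,073.35
Ending inventory: 195 @ $7.45 + 217 @ $10.50 = $3,731.25

COGS = $6,073.35; ending inventory = $3,731.25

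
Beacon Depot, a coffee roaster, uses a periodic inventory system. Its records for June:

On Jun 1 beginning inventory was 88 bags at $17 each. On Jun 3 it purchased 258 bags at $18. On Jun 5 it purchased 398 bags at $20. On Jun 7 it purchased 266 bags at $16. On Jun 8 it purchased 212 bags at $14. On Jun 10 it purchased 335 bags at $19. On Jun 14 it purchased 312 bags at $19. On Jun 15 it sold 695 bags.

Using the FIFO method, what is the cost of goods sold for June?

Jun 15, 695 sold [FIFO — oldest first]: 88 @ $17 + 258 @ $18 + 349 @ $20 = $13,120
Ending inventory: 49 @ $20 + 266 @ $16 + 212 @ $14 + 335 @ $19 + 312 @ $19 = $20,497
Check: goods available $33,617 = COGS $13,120 + ending $20,497

COGS = $13,120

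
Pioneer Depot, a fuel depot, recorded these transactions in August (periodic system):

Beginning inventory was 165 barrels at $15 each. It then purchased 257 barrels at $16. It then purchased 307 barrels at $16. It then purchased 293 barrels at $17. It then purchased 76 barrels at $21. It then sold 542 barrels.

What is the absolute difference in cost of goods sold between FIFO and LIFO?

$838

FIFO COGS: 165 @ $15 + 257 @ $16 + 120 @ $16 = $8,507
LIFO COGS: 76 @ $21 + 293 @ $17 + 173 @ $16 = $9,345
Difference = |$8,507 − $9,345| = $838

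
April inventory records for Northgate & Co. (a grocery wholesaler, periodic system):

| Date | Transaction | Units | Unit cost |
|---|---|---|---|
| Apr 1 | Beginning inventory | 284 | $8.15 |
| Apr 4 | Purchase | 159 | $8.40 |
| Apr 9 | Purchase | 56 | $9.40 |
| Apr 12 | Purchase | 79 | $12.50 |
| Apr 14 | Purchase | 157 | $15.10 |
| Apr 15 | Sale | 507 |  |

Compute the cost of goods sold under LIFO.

COGS = $5,676.60

Apr 15, 507 sold [LIFO — newest first]: 157 @ $15.10 + 79 @ $12.50 + 56 @ $9.40 + 159 @ $8.40 + 56 @ $8.15 = $5,676.60
Ending inventory: 228 @ $8.15 = $1,858.20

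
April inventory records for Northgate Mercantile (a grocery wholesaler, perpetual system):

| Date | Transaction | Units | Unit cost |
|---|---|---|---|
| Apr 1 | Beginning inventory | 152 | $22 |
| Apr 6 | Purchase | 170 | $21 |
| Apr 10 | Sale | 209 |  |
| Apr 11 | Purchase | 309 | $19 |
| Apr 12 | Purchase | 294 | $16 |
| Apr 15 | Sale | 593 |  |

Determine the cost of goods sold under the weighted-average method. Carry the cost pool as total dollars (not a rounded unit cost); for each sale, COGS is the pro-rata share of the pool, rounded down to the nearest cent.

COGS = $15,255.52

After Apr 1: 152 on hand, pool $3,344.00 (≈ $22.0000 each)
After Apr 6: 322 on hand, pool $6,914.00 (≈ $21.4720 each)
Apr 10, sell 209: 209/322 × $6,914.00 → $4,487.65
After Apr 11: 422 on hand, pool $8,297.35 (≈ $19.6620 each)
After Apr 12: 716 on hand, pool $13,001.35 (≈ $18.1583 each)
Apr 15, sell 593: 593/716 × $13,001.35 → $10,767.87
Total COGS = $4,487.65 + $10,767.87 = $15,255.52
Ending inventory (cost pool remaining) = $2,233.48
Check: goods available $17,489.00 = COGS $15,255.52 + ending $2,233.48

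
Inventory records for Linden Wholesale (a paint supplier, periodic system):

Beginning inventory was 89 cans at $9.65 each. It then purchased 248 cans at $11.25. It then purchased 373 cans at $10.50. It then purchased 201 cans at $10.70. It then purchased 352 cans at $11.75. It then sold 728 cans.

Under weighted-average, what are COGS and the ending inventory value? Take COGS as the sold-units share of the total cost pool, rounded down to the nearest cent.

Sale 1, sell 728: 728/1263 × $13,852.05 → $7,984.39
Ending inventory (cost pool remaining) = $5,867.66
Check: goods available $13,852.05 = COGS $7,984.39 + ending $5,867.66

COGS = $7,984.39; ending inventory = $5,867.66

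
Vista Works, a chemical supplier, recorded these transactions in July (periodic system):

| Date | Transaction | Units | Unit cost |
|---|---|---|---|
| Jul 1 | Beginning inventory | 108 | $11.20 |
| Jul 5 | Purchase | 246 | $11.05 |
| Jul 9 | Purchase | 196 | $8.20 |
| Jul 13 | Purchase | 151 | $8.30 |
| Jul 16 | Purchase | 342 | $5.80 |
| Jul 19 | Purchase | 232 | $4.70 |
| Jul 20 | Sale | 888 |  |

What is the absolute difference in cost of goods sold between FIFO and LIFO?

FIFO COGS: 108 @ $11.20 + 246 @ $11.05 + 196 @ $8.20 + 151 @ $8.30 + 187 @ $5.80 = $7,873.00
LIFO COGS: 232 @ $4.70 + 342 @ $5.80 + 151 @ $8.30 + 163 @ $8.20 = $5,663.90
Difference = |$7,873.00 − $5,663.90| = $2,209.10

$2,209.10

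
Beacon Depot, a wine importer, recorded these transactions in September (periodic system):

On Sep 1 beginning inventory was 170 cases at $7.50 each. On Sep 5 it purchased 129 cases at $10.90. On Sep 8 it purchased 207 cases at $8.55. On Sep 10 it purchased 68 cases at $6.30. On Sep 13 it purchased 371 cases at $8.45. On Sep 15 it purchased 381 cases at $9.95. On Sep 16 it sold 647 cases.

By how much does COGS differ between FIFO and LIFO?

FIFO COGS: 170 @ $7.50 + 129 @ $10.90 + 207 @ $8.55 + 68 @ $6.30 + 73 @ $8.45 = $5,496.20
LIFO COGS: 381 @ $9.95 + 266 @ $8.45 = $6,038.65
Difference = |$5,496.20 − $6,038.65| = $542.45

$542.45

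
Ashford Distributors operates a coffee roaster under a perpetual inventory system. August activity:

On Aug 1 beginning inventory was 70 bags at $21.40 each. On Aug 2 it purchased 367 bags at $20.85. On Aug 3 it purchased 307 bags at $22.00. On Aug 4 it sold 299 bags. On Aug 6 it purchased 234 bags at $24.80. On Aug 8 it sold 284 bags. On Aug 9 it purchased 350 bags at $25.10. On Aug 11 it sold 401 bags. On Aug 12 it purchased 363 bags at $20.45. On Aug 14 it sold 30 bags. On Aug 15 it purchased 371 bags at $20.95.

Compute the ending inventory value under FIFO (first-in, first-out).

Aug 4, 299 sold [FIFO — oldest first]: 70 @ $21.40 + 229 @ $20.85 = $6,272.65
Aug 8, 284 sold [FIFO — oldest first]: 138 @ $20.85 + 146 @ $22.00 = $6,089.30
Aug 11, 401 sold [FIFO — oldest first]: 161 @ $22.00 + 234 @ $24.80 + 6 @ $25.10 = $9,495.80
Aug 14, 30 sold [FIFO — oldest first]: 30 @ $25.10 = $753.00
Total COGS = $6,272.65 + $6,089.30 + $9,495.80 + $753.00 = $22,610.75
Ending inventory: 314 @ $25.10 + 363 @ $20.45 + 371 @ $20.95 = $23,077.20
Check: goods available $45,687.95 = COGS $22,610.75 + ending $23,077.20

Ending inventory = $23,077.20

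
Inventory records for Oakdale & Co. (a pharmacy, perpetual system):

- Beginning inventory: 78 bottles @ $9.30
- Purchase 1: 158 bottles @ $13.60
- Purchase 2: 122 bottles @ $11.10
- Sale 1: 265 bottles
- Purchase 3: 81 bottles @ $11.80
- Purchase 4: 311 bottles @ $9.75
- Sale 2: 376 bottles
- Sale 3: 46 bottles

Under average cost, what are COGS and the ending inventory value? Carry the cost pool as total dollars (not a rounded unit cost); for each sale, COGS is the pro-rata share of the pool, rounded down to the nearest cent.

COGS = $7,555.73; ending inventory = $660.72

After Beginning: 78 on hand, pool $725.40 (≈ $9.3000 each)
After Purchase 1: 236 on hand, pool $2,874.20 (≈ $12.1788 each)
After Purchase 2: 358 on hand, pool $4,228.40 (≈ $11.8112 each)
Sale 1, sell 265: 265/358 × $4,228.40 → $3,129.96
After Purchase 3: 174 on hand, pool $2,054.24 (≈ $11.8060 each)
After Purchase 4: 485 on hand, pool $5,086.49 (≈ $10.4876 each)
Sale 2, sell 376: 376/485 × $5,086.49 → $3,943.34
Sale 3, sell 46: 46/109 × $1,143.15 → $482.43
Total COGS = $3,129.96 + $3,943.34 + $482.43 = $7,555.73
Ending inventory (cost pool remaining) = $660.72
Check: goods available $8,216.45 = COGS $7,555.73 + ending $660.72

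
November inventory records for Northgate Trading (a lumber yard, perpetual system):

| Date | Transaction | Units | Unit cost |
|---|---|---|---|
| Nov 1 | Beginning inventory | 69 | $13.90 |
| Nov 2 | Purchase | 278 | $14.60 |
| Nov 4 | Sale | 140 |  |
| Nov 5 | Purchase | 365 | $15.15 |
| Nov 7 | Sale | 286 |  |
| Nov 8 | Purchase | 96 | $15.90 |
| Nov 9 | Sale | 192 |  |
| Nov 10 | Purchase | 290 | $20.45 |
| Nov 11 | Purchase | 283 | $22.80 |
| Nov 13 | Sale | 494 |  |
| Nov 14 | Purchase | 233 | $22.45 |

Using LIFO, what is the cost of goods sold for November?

Nov 4, 140 sold [LIFO — newest first]: 140 @ $14.60 = $2,044.00
Nov 7, 286 sold [LIFO — newest first]: 286 @ $15.15 = $4,332.90
Nov 9, 192 sold [LIFO — newest first]: 96 @ $15.90 + 79 @ $15.15 + 17 @ $14.60 = $2,971.45
Nov 13, 494 sold [LIFO — newest first]: 283 @ $22.80 + 211 @ $20.45 = $10,767.35
Total COGS = $2,044.00 + $4,332.90 + $2,971.45 + $10,767.35 = $20,115.70
Ending inventory: 69 @ $13.90 + 121 @ $14.60 + 79 @ $20.45 + 233 @ $22.45 = $9,572.10
Check: goods available $29,687.80 = COGS $20,115.70 + ending $9,572.10

COGS = $20,115.70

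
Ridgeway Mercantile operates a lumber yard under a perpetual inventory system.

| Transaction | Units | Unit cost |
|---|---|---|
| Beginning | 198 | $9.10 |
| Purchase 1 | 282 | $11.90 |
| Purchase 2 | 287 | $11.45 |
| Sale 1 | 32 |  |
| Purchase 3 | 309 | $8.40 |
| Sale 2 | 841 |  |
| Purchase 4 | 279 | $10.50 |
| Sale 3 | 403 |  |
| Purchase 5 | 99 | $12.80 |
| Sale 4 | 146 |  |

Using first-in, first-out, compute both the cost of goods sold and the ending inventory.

Sale 1 (32) [FIFO — oldest first]: 32 @ $9.10 = $291.20
Sale 2 (841) [FIFO — oldest first]: 166 @ $9.10 + 282 @ $11.90 + 287 @ $11.45 + 106 @ $8.40 = $9,042.95
Sale 3 (403) [FIFO — oldest first]: 203 @ $8.40 + 200 @ $10.50 = $3,805.20
Sale 4 (146) [FIFO — oldest first]: 79 @ $10.50 + 67 @ $12.80 = $1,687.10
Total COGS = $291.20 + $9,042.95 + $3,805.20 + $1,687.10 = $14,826.45
Ending inventory: 32 @ $12.80 = $409.60
Check: goods available $15,236.05 = COGS $14,826.45 + ending $409.60

COGS = $14,826.45; ending inventory = $409.60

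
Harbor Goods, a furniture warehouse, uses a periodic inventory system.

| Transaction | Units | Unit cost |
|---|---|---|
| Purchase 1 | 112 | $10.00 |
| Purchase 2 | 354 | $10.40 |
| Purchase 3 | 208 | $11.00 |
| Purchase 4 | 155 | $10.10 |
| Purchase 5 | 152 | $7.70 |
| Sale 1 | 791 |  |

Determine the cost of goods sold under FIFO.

COGS = $8,271.30

Sale 1 (791) [FIFO — oldest first]: 112 @ $10.00 + 354 @ $10.40 + 208 @ $11.00 + 117 @ $10.10 = $8,271.30
Ending inventory: 38 @ $10.10 + 152 @ $7.70 = $1,554.20
Check: goods available $9,825.50 = COGS $8,271.30 + ending $1,554.20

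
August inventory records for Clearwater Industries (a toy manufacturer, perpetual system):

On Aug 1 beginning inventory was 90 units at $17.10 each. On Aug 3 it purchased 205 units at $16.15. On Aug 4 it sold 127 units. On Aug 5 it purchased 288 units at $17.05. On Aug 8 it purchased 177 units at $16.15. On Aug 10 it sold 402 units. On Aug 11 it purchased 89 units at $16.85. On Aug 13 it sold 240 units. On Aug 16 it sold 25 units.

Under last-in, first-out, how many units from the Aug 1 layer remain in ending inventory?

55

Aug 4, 127 sold [LIFO — newest first]: 127 @ $16.15 = $2,051.05
Aug 10, 402 sold [LIFO — newest first]: 177 @ $16.15 + 225 @ $17.05 = $6,694.80
Aug 13, 240 sold [LIFO — newest first]: 89 @ $16.85 + 63 @ $17.05 + 78 @ $16.15 + 10 @ $17.10 = $4,004.50
Aug 16, 25 sold [LIFO — newest first]: 25 @ $17.10 = $427.50
Total COGS = $2,051.05 + $6,694.80 + $4,004.50 + $427.50 = $13,177.85
Ending inventory: 55 @ $17.10 = $940.50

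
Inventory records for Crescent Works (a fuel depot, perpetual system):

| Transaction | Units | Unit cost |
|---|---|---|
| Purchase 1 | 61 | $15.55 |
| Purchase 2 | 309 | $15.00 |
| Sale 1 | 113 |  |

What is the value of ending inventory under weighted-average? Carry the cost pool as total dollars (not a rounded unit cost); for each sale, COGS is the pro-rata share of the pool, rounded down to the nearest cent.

Ending inventory = $3,878.31

After Purchase 1: 61 on hand, pool $948.55 (≈ $15.5500 each)
After Purchase 2: 370 on hand, pool $5,583.55 (≈ $15.0907 each)
Sale 1, sell 113: 113/370 × $5,583.55 → $1,705.24
Ending inventory (cost pool remaining) = $3,878.31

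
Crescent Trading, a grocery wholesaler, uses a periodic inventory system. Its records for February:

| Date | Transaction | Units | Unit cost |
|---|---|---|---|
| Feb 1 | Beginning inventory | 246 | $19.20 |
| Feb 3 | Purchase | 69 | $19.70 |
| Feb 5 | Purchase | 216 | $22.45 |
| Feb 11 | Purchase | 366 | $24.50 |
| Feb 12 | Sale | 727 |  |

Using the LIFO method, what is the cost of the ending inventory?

Feb 12, 727 sold [LIFO — newest first]: 366 @ $24.50 + 216 @ $22.45 + 69 @ $19.70 + 76 @ $19.20 = $16,634.70
Ending inventory: 170 @ $19.20 = $3,264.00

Ending inventory = $3,264.00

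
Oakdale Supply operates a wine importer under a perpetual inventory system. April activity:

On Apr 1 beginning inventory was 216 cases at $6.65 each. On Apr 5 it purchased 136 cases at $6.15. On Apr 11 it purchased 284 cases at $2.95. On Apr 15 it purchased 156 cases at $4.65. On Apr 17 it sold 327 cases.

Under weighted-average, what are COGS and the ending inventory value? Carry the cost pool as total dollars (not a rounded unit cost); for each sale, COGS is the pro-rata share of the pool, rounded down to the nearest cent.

COGS = $1,583.80; ending inventory = $2,252.20

After Apr 1: 216 on hand, pool $1,436.40 (≈ $6.6500 each)
After Apr 5: 352 on hand, pool $2,272.80 (≈ $6.4568 each)
After Apr 11: 636 on hand, pool $3,110.60 (≈ $4.8909 each)
After Apr 15: 792 on hand, pool $3,836.00 (≈ $4.8434 each)
Apr 17, sell 327: 327/792 × $3,836.00 → $1,583.80
Ending inventory (cost pool remaining) = $2,252.20
Check: goods available $3,836.00 = COGS $1,583.80 + ending $2,252.20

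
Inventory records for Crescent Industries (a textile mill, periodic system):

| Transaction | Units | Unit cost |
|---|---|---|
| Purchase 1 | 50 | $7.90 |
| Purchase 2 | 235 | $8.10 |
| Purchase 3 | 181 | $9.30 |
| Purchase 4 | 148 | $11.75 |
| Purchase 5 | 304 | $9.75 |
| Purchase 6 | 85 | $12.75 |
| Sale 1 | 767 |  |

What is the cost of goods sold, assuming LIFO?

Sale 1 (767) [LIFO — newest first]: 85 @ $12.75 + 304 @ $9.75 + 148 @ $11.75 + 181 @ $9.30 + 49 @ $8.10 = $7,866.95
Ending inventory: 50 @ $7.90 + 186 @ $8.10 = $1,901.60
Check: goods available $9,768.55 = COGS $7,866.95 + ending $1,901.60

COGS = $7,866.95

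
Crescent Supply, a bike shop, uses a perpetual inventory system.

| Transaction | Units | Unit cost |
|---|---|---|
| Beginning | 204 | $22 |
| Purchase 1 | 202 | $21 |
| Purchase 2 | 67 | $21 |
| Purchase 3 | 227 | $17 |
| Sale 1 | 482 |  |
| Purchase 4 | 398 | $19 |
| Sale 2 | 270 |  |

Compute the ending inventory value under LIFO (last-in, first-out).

Sale 1 (482) [LIFO — newest first]: 227 @ $17 + 67 @ $21 + 188 @ $21 = $9,214
Sale 2 (270) [LIFO — newest first]: 270 @ $19 = $5,130
Total COGS = $9,214 + $5,130 = $14,344
Ending inventory: 204 @ $22 + 14 @ $21 + 128 @ $19 = $7,214

Ending inventory = $7,214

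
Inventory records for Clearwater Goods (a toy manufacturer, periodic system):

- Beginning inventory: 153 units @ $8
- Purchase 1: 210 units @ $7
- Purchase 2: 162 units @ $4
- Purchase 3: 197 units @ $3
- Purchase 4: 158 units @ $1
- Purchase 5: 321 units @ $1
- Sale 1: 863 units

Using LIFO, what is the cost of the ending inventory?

Ending inventory = $2,519

Sale 1 (863) [LIFO — newest first]: 321 @ $1 + 158 @ $1 + 197 @ $3 + 162 @ $4 + 25 @ $7 = $1,893
Ending inventory: 153 @ $8 + 185 @ $7 = $2,519
Check: goods available $4,412 = COGS $1,893 + ending $2,519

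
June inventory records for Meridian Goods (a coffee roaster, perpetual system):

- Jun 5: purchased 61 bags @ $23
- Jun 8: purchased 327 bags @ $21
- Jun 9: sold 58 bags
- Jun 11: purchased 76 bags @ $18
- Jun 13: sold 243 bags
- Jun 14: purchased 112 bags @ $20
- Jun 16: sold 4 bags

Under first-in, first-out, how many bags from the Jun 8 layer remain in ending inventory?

Jun 9, 58 sold [FIFO — oldest first]: 58 @ $23 = $1,334
Jun 13, 243 sold [FIFO — oldest first]: 3 @ $23 + 240 @ $21 = $5,109
Jun 16, 4 sold [FIFO — oldest first]: 4 @ $21 = $84
Total COGS = $1,334 + $5,109 + $84 = $6,527
Ending inventory: 83 @ $21 + 76 @ $18 + 112 @ $20 = $5,351
Check: goods available $11,878 = COGS $6,527 + ending $5,351

83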